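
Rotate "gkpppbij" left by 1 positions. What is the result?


Input: "gkpppbij", rotate left by 1
First 1 characters: "g"
Remaining characters: "kpppbij"
Concatenate remaining + first: "kpppbij" + "g" = "kpppbijg"

kpppbijg


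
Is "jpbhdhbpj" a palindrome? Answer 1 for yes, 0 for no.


Input: jpbhdhbpj
Reversed: jpbhdhbpj
  Compare pos 0 ('j') with pos 8 ('j'): match
  Compare pos 1 ('p') with pos 7 ('p'): match
  Compare pos 2 ('b') with pos 6 ('b'): match
  Compare pos 3 ('h') with pos 5 ('h'): match
Result: palindrome

1


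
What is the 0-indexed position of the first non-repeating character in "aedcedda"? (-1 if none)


Input: aedcedda
Character frequencies:
  'a': 2
  'c': 1
  'd': 3
  'e': 2
Scanning left to right for freq == 1:
  Position 0 ('a'): freq=2, skip
  Position 1 ('e'): freq=2, skip
  Position 2 ('d'): freq=3, skip
  Position 3 ('c'): unique! => answer = 3

3


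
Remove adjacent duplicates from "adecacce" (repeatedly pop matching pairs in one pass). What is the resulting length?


Input: adecacce
Stack-based adjacent duplicate removal:
  Read 'a': push. Stack: a
  Read 'd': push. Stack: ad
  Read 'e': push. Stack: ade
  Read 'c': push. Stack: adec
  Read 'a': push. Stack: adeca
  Read 'c': push. Stack: adecac
  Read 'c': matches stack top 'c' => pop. Stack: adeca
  Read 'e': push. Stack: adecae
Final stack: "adecae" (length 6)

6


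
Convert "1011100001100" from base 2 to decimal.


Input: "1011100001100" in base 2
Positional expansion:
  Digit '1' (value 1) x 2^12 = 4096
  Digit '0' (value 0) x 2^11 = 0
  Digit '1' (value 1) x 2^10 = 1024
  Digit '1' (value 1) x 2^9 = 512
  Digit '1' (value 1) x 2^8 = 256
  Digit '0' (value 0) x 2^7 = 0
  Digit '0' (value 0) x 2^6 = 0
  Digit '0' (value 0) x 2^5 = 0
  Digit '0' (value 0) x 2^4 = 0
  Digit '1' (value 1) x 2^3 = 8
  Digit '1' (value 1) x 2^2 = 4
  Digit '0' (value 0) x 2^1 = 0
  Digit '0' (value 0) x 2^0 = 0
Sum = 5900

5900


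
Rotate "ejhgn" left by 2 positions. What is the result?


Input: "ejhgn", rotate left by 2
First 2 characters: "ej"
Remaining characters: "hgn"
Concatenate remaining + first: "hgn" + "ej" = "hgnej"

hgnej


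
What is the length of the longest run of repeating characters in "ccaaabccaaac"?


Input: "ccaaabccaaac"
Scanning for longest run:
  Position 1 ('c'): continues run of 'c', length=2
  Position 2 ('a'): new char, reset run to 1
  Position 3 ('a'): continues run of 'a', length=2
  Position 4 ('a'): continues run of 'a', length=3
  Position 5 ('b'): new char, reset run to 1
  Position 6 ('c'): new char, reset run to 1
  Position 7 ('c'): continues run of 'c', length=2
  Position 8 ('a'): new char, reset run to 1
  Position 9 ('a'): continues run of 'a', length=2
  Position 10 ('a'): continues run of 'a', length=3
  Position 11 ('c'): new char, reset run to 1
Longest run: 'a' with length 3

3


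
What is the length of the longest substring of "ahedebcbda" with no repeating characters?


Input: "ahedebcbda"
Sliding window (track last position of each char):
  Position 0 ('a'): window [0,0] length 1 -- new best
  Position 1 ('h'): window [0,1] length 2 -- new best
  Position 2 ('e'): window [0,2] length 3 -- new best
  Position 3 ('d'): window [0,3] length 4 -- new best
  Position 4 ('e'): repeat (last at 2), move window start to 3
  Position 4 ('e'): window [3,4] length 2
  Position 5 ('b'): window [3,5] length 3
  Position 6 ('c'): window [3,6] length 4
  Position 7 ('b'): repeat (last at 5), move window start to 6
  Position 7 ('b'): window [6,7] length 2
  Position 8 ('d'): window [6,8] length 3
  Position 9 ('a'): window [6,9] length 4
Longest substring with no repeats: "ahed" with length 4

4


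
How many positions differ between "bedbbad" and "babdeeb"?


Comparing "bedbbad" and "babdeeb" position by position:
  Position 0: 'b' vs 'b' => same
  Position 1: 'e' vs 'a' => DIFFER
  Position 2: 'd' vs 'b' => DIFFER
  Position 3: 'b' vs 'd' => DIFFER
  Position 4: 'b' vs 'e' => DIFFER
  Position 5: 'a' vs 'e' => DIFFER
  Position 6: 'd' vs 'b' => DIFFER
Positions that differ: 6

6


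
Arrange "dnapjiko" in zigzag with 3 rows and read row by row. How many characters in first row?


Zigzag "dnapjiko" into 3 rows:
Placing characters:
  'd' => row 0
  'n' => row 1
  'a' => row 2
  'p' => row 1
  'j' => row 0
  'i' => row 1
  'k' => row 2
  'o' => row 1
Rows:
  Row 0: "dj"
  Row 1: "npio"
  Row 2: "ak"
First row length: 2

2


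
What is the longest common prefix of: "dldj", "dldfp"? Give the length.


Words: dldj, dldfp
  Position 0: all 'd' => match
  Position 1: all 'l' => match
  Position 2: all 'd' => match
  Position 3: ('j', 'f') => mismatch, stop
LCP = "dld" (length 3)

3


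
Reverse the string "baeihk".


Input: baeihk
Reading characters right to left:
  Position 5: 'k'
  Position 4: 'h'
  Position 3: 'i'
  Position 2: 'e'
  Position 1: 'a'
  Position 0: 'b'
Reversed: khieab

khieab


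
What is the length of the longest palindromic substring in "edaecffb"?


Input: "edaecffb"
Checking substrings for palindromes:
  [5:7] "ff" (len 2) => palindrome
Longest palindromic substring: "ff" with length 2

2


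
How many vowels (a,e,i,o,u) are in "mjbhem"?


Input: mjbhem
Checking each character:
  'm' at position 0: consonant
  'j' at position 1: consonant
  'b' at position 2: consonant
  'h' at position 3: consonant
  'e' at position 4: vowel (running total: 1)
  'm' at position 5: consonant
Total vowels: 1

1


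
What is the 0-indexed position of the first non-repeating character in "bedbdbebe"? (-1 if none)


Input: bedbdbebe
Character frequencies:
  'b': 4
  'd': 2
  'e': 3
Scanning left to right for freq == 1:
  Position 0 ('b'): freq=4, skip
  Position 1 ('e'): freq=3, skip
  Position 2 ('d'): freq=2, skip
  Position 3 ('b'): freq=4, skip
  Position 4 ('d'): freq=2, skip
  Position 5 ('b'): freq=4, skip
  Position 6 ('e'): freq=3, skip
  Position 7 ('b'): freq=4, skip
  Position 8 ('e'): freq=3, skip
  No unique character found => answer = -1

-1


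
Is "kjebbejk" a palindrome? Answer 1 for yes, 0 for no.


Input: kjebbejk
Reversed: kjebbejk
  Compare pos 0 ('k') with pos 7 ('k'): match
  Compare pos 1 ('j') with pos 6 ('j'): match
  Compare pos 2 ('e') with pos 5 ('e'): match
  Compare pos 3 ('b') with pos 4 ('b'): match
Result: palindrome

1


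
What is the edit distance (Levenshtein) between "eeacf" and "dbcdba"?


Computing edit distance: "eeacf" -> "dbcdba"
DP table:
           d    b    c    d    b    a
      0    1    2    3    4    5    6
  e   1    1    2    3    4    5    6
  e   2    2    2    3    4    5    6
  a   3    3    3    3    4    5    5
  c   4    4    4    3    4    5    6
  f   5    5    5    4    4    5    6
Edit distance = dp[5][6] = 6

6


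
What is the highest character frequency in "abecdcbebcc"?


Input: abecdcbebcc
Character counts:
  'a': 1
  'b': 3
  'c': 4
  'd': 1
  'e': 2
Maximum frequency: 4

4


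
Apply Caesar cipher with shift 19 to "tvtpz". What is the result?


Caesar cipher: shift "tvtpz" by 19
  't' (pos 19) + 19 = pos 12 = 'm'
  'v' (pos 21) + 19 = pos 14 = 'o'
  't' (pos 19) + 19 = pos 12 = 'm'
  'p' (pos 15) + 19 = pos 8 = 'i'
  'z' (pos 25) + 19 = pos 18 = 's'
Result: momis

momis


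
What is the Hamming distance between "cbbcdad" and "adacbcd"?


Comparing "cbbcdad" and "adacbcd" position by position:
  Position 0: 'c' vs 'a' => differ
  Position 1: 'b' vs 'd' => differ
  Position 2: 'b' vs 'a' => differ
  Position 3: 'c' vs 'c' => same
  Position 4: 'd' vs 'b' => differ
  Position 5: 'a' vs 'c' => differ
  Position 6: 'd' vs 'd' => same
Total differences (Hamming distance): 5

5


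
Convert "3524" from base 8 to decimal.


Input: "3524" in base 8
Positional expansion:
  Digit '3' (value 3) x 8^3 = 1536
  Digit '5' (value 5) x 8^2 = 320
  Digit '2' (value 2) x 8^1 = 16
  Digit '4' (value 4) x 8^0 = 4
Sum = 1876

1876


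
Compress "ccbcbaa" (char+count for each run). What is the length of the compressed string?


Input: ccbcbaa
Runs:
  'c' x 2 => "c2"
  'b' x 1 => "b1"
  'c' x 1 => "c1"
  'b' x 1 => "b1"
  'a' x 2 => "a2"
Compressed: "c2b1c1b1a2"
Compressed length: 10

10


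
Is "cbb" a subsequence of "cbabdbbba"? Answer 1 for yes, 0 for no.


Check if "cbb" is a subsequence of "cbabdbbba"
Greedy scan:
  Position 0 ('c'): matches sub[0] = 'c'
  Position 1 ('b'): matches sub[1] = 'b'
  Position 2 ('a'): no match needed
  Position 3 ('b'): matches sub[2] = 'b'
  Position 4 ('d'): no match needed
  Position 5 ('b'): no match needed
  Position 6 ('b'): no match needed
  Position 7 ('b'): no match needed
  Position 8 ('a'): no match needed
All 3 characters matched => is a subsequence

1


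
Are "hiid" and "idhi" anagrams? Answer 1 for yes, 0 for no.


Strings: "hiid", "idhi"
Sorted first:  dhii
Sorted second: dhii
Sorted forms match => anagrams

1


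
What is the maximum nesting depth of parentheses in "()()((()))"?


Input: "()()((()))"
Tracking depth:
  Position 0 '(': depth becomes 1
  Position 1 ')': depth becomes 0
  Position 2 '(': depth becomes 1
  Position 3 ')': depth becomes 0
  Position 4 '(': depth becomes 1
  Position 5 '(': depth becomes 2
  Position 6 '(': depth becomes 3
  Position 7 ')': depth becomes 2
  Position 8 ')': depth becomes 1
  Position 9 ')': depth becomes 0
Maximum depth reached: 3

3


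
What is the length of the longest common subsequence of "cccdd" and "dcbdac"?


LCS of "cccdd" and "dcbdac"
DP table:
           d    c    b    d    a    c
      0    0    0    0    0    0    0
  c   0    0    1    1    1    1    1
  c   0    0    1    1    1    1    2
  c   0    0    1    1    1    1    2
  d   0    1    1    1    2    2    2
  d   0    1    1    1    2    2    2
LCS length = dp[5][6] = 2

2


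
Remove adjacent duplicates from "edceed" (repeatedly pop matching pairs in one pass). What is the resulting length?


Input: edceed
Stack-based adjacent duplicate removal:
  Read 'e': push. Stack: e
  Read 'd': push. Stack: ed
  Read 'c': push. Stack: edc
  Read 'e': push. Stack: edce
  Read 'e': matches stack top 'e' => pop. Stack: edc
  Read 'd': push. Stack: edcd
Final stack: "edcd" (length 4)

4


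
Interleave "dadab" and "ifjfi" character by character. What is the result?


Interleaving "dadab" and "ifjfi":
  Position 0: 'd' from first, 'i' from second => "di"
  Position 1: 'a' from first, 'f' from second => "af"
  Position 2: 'd' from first, 'j' from second => "dj"
  Position 3: 'a' from first, 'f' from second => "af"
  Position 4: 'b' from first, 'i' from second => "bi"
Result: diafdjafbi

diafdjafbi


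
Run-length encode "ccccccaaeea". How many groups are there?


Input: ccccccaaeea
Scanning for consecutive runs:
  Group 1: 'c' x 6 (positions 0-5)
  Group 2: 'a' x 2 (positions 6-7)
  Group 3: 'e' x 2 (positions 8-9)
  Group 4: 'a' x 1 (positions 10-10)
Total groups: 4

4


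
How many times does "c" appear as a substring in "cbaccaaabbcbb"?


Searching for "c" in "cbaccaaabbcbb"
Scanning each position:
  Position 0: "c" => MATCH
  Position 1: "b" => no
  Position 2: "a" => no
  Position 3: "c" => MATCH
  Position 4: "c" => MATCH
  Position 5: "a" => no
  Position 6: "a" => no
  Position 7: "a" => no
  Position 8: "b" => no
  Position 9: "b" => no
  Position 10: "c" => MATCH
  Position 11: "b" => no
  Position 12: "b" => no
Total occurrences: 4

4


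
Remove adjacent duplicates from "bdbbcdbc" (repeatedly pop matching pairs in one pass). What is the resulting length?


Input: bdbbcdbc
Stack-based adjacent duplicate removal:
  Read 'b': push. Stack: b
  Read 'd': push. Stack: bd
  Read 'b': push. Stack: bdb
  Read 'b': matches stack top 'b' => pop. Stack: bd
  Read 'c': push. Stack: bdc
  Read 'd': push. Stack: bdcd
  Read 'b': push. Stack: bdcdb
  Read 'c': push. Stack: bdcdbc
Final stack: "bdcdbc" (length 6)

6


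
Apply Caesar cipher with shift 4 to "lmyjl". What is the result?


Caesar cipher: shift "lmyjl" by 4
  'l' (pos 11) + 4 = pos 15 = 'p'
  'm' (pos 12) + 4 = pos 16 = 'q'
  'y' (pos 24) + 4 = pos 2 = 'c'
  'j' (pos 9) + 4 = pos 13 = 'n'
  'l' (pos 11) + 4 = pos 15 = 'p'
Result: pqcnp

pqcnp


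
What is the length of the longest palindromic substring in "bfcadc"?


Input: "bfcadc"
Checking substrings for palindromes:
  No multi-char palindromic substrings found
Longest palindromic substring: "b" with length 1

1


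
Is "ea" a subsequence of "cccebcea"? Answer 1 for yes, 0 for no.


Check if "ea" is a subsequence of "cccebcea"
Greedy scan:
  Position 0 ('c'): no match needed
  Position 1 ('c'): no match needed
  Position 2 ('c'): no match needed
  Position 3 ('e'): matches sub[0] = 'e'
  Position 4 ('b'): no match needed
  Position 5 ('c'): no match needed
  Position 6 ('e'): no match needed
  Position 7 ('a'): matches sub[1] = 'a'
All 2 characters matched => is a subsequence

1


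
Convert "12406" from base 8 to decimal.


Input: "12406" in base 8
Positional expansion:
  Digit '1' (value 1) x 8^4 = 4096
  Digit '2' (value 2) x 8^3 = 1024
  Digit '4' (value 4) x 8^2 = 256
  Digit '0' (value 0) x 8^1 = 0
  Digit '6' (value 6) x 8^0 = 6
Sum = 5382

5382


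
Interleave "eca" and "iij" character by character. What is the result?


Interleaving "eca" and "iij":
  Position 0: 'e' from first, 'i' from second => "ei"
  Position 1: 'c' from first, 'i' from second => "ci"
  Position 2: 'a' from first, 'j' from second => "aj"
Result: eiciaj

eiciaj


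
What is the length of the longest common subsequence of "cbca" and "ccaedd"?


LCS of "cbca" and "ccaedd"
DP table:
           c    c    a    e    d    d
      0    0    0    0    0    0    0
  c   0    1    1    1    1    1    1
  b   0    1    1    1    1    1    1
  c   0    1    2    2    2    2    2
  a   0    1    2    3    3    3    3
LCS length = dp[4][6] = 3

3


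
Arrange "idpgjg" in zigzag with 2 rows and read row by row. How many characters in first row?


Zigzag "idpgjg" into 2 rows:
Placing characters:
  'i' => row 0
  'd' => row 1
  'p' => row 0
  'g' => row 1
  'j' => row 0
  'g' => row 1
Rows:
  Row 0: "ipj"
  Row 1: "dgg"
First row length: 3

3


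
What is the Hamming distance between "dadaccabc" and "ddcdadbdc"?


Comparing "dadaccabc" and "ddcdadbdc" position by position:
  Position 0: 'd' vs 'd' => same
  Position 1: 'a' vs 'd' => differ
  Position 2: 'd' vs 'c' => differ
  Position 3: 'a' vs 'd' => differ
  Position 4: 'c' vs 'a' => differ
  Position 5: 'c' vs 'd' => differ
  Position 6: 'a' vs 'b' => differ
  Position 7: 'b' vs 'd' => differ
  Position 8: 'c' vs 'c' => same
Total differences (Hamming distance): 7

7


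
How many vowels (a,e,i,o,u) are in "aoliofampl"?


Input: aoliofampl
Checking each character:
  'a' at position 0: vowel (running total: 1)
  'o' at position 1: vowel (running total: 2)
  'l' at position 2: consonant
  'i' at position 3: vowel (running total: 3)
  'o' at position 4: vowel (running total: 4)
  'f' at position 5: consonant
  'a' at position 6: vowel (running total: 5)
  'm' at position 7: consonant
  'p' at position 8: consonant
  'l' at position 9: consonant
Total vowels: 5

5


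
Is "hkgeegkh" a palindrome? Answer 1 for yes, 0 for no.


Input: hkgeegkh
Reversed: hkgeegkh
  Compare pos 0 ('h') with pos 7 ('h'): match
  Compare pos 1 ('k') with pos 6 ('k'): match
  Compare pos 2 ('g') with pos 5 ('g'): match
  Compare pos 3 ('e') with pos 4 ('e'): match
Result: palindrome

1


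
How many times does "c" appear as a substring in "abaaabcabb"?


Searching for "c" in "abaaabcabb"
Scanning each position:
  Position 0: "a" => no
  Position 1: "b" => no
  Position 2: "a" => no
  Position 3: "a" => no
  Position 4: "a" => no
  Position 5: "b" => no
  Position 6: "c" => MATCH
  Position 7: "a" => no
  Position 8: "b" => no
  Position 9: "b" => no
Total occurrences: 1

1


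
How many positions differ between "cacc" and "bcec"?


Comparing "cacc" and "bcec" position by position:
  Position 0: 'c' vs 'b' => DIFFER
  Position 1: 'a' vs 'c' => DIFFER
  Position 2: 'c' vs 'e' => DIFFER
  Position 3: 'c' vs 'c' => same
Positions that differ: 3

3


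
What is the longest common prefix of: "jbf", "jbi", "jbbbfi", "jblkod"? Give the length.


Words: jbf, jbi, jbbbfi, jblkod
  Position 0: all 'j' => match
  Position 1: all 'b' => match
  Position 2: ('f', 'i', 'b', 'l') => mismatch, stop
LCP = "jb" (length 2)

2


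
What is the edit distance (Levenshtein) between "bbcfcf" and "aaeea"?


Computing edit distance: "bbcfcf" -> "aaeea"
DP table:
           a    a    e    e    a
      0    1    2    3    4    5
  b   1    1    2    3    4    5
  b   2    2    2    3    4    5
  c   3    3    3    3    4    5
  f   4    4    4    4    4    5
  c   5    5    5    5    5    5
  f   6    6    6    6    6    6
Edit distance = dp[6][5] = 6

6


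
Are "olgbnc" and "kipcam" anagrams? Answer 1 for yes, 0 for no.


Strings: "olgbnc", "kipcam"
Sorted first:  bcglno
Sorted second: acikmp
Differ at position 0: 'b' vs 'a' => not anagrams

0


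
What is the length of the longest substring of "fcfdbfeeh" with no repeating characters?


Input: "fcfdbfeeh"
Sliding window (track last position of each char):
  Position 0 ('f'): window [0,0] length 1 -- new best
  Position 1 ('c'): window [0,1] length 2 -- new best
  Position 2 ('f'): repeat (last at 0), move window start to 1
  Position 2 ('f'): window [1,2] length 2
  Position 3 ('d'): window [1,3] length 3 -- new best
  Position 4 ('b'): window [1,4] length 4 -- new best
  Position 5 ('f'): repeat (last at 2), move window start to 3
  Position 5 ('f'): window [3,5] length 3
  Position 6 ('e'): window [3,6] length 4
  Position 7 ('e'): repeat (last at 6), move window start to 7
  Position 7 ('e'): window [7,7] length 1
  Position 8 ('h'): window [7,8] length 2
Longest substring with no repeats: "cfdb" with length 4

4


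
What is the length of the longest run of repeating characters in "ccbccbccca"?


Input: "ccbccbccca"
Scanning for longest run:
  Position 1 ('c'): continues run of 'c', length=2
  Position 2 ('b'): new char, reset run to 1
  Position 3 ('c'): new char, reset run to 1
  Position 4 ('c'): continues run of 'c', length=2
  Position 5 ('b'): new char, reset run to 1
  Position 6 ('c'): new char, reset run to 1
  Position 7 ('c'): continues run of 'c', length=2
  Position 8 ('c'): continues run of 'c', length=3
  Position 9 ('a'): new char, reset run to 1
Longest run: 'c' with length 3

3


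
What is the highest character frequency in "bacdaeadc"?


Input: bacdaeadc
Character counts:
  'a': 3
  'b': 1
  'c': 2
  'd': 2
  'e': 1
Maximum frequency: 3

3


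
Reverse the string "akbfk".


Input: akbfk
Reading characters right to left:
  Position 4: 'k'
  Position 3: 'f'
  Position 2: 'b'
  Position 1: 'k'
  Position 0: 'a'
Reversed: kfbka

kfbka


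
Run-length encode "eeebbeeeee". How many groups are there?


Input: eeebbeeeee
Scanning for consecutive runs:
  Group 1: 'e' x 3 (positions 0-2)
  Group 2: 'b' x 2 (positions 3-4)
  Group 3: 'e' x 5 (positions 5-9)
Total groups: 3

3


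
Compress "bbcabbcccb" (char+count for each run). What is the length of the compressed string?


Input: bbcabbcccb
Runs:
  'b' x 2 => "b2"
  'c' x 1 => "c1"
  'a' x 1 => "a1"
  'b' x 2 => "b2"
  'c' x 3 => "c3"
  'b' x 1 => "b1"
Compressed: "b2c1a1b2c3b1"
Compressed length: 12

12


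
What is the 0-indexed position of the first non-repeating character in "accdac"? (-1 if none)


Input: accdac
Character frequencies:
  'a': 2
  'c': 3
  'd': 1
Scanning left to right for freq == 1:
  Position 0 ('a'): freq=2, skip
  Position 1 ('c'): freq=3, skip
  Position 2 ('c'): freq=3, skip
  Position 3 ('d'): unique! => answer = 3

3


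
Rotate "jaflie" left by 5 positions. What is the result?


Input: "jaflie", rotate left by 5
First 5 characters: "jafli"
Remaining characters: "e"
Concatenate remaining + first: "e" + "jafli" = "ejafli"

ejafli


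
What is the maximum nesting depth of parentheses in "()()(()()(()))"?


Input: "()()(()()(()))"
Tracking depth:
  Position 0 '(': depth becomes 1
  Position 1 ')': depth becomes 0
  Position 2 '(': depth becomes 1
  Position 3 ')': depth becomes 0
  Position 4 '(': depth becomes 1
  Position 5 '(': depth becomes 2
  Position 6 ')': depth becomes 1
  Position 7 '(': depth becomes 2
  Position 8 ')': depth becomes 1
  Position 9 '(': depth becomes 2
  Position 10 '(': depth becomes 3
  Position 11 ')': depth becomes 2
  Position 12 ')': depth becomes 1
  Position 13 ')': depth becomes 0
Maximum depth reached: 3

3


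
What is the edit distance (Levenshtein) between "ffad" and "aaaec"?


Computing edit distance: "ffad" -> "aaaec"
DP table:
           a    a    a    e    c
      0    1    2    3    4    5
  f   1    1    2    3    4    5
  f   2    2    2    3    4    5
  a   3    2    2    2    3    4
  d   4    3    3    3    3    4
Edit distance = dp[4][5] = 4

4


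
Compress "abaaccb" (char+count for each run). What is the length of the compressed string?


Input: abaaccb
Runs:
  'a' x 1 => "a1"
  'b' x 1 => "b1"
  'a' x 2 => "a2"
  'c' x 2 => "c2"
  'b' x 1 => "b1"
Compressed: "a1b1a2c2b1"
Compressed length: 10

10


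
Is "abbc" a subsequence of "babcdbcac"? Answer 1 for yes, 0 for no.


Check if "abbc" is a subsequence of "babcdbcac"
Greedy scan:
  Position 0 ('b'): no match needed
  Position 1 ('a'): matches sub[0] = 'a'
  Position 2 ('b'): matches sub[1] = 'b'
  Position 3 ('c'): no match needed
  Position 4 ('d'): no match needed
  Position 5 ('b'): matches sub[2] = 'b'
  Position 6 ('c'): matches sub[3] = 'c'
  Position 7 ('a'): no match needed
  Position 8 ('c'): no match needed
All 4 characters matched => is a subsequence

1


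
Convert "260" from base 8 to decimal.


Input: "260" in base 8
Positional expansion:
  Digit '2' (value 2) x 8^2 = 128
  Digit '6' (value 6) x 8^1 = 48
  Digit '0' (value 0) x 8^0 = 0
Sum = 176

176


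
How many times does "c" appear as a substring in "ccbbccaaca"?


Searching for "c" in "ccbbccaaca"
Scanning each position:
  Position 0: "c" => MATCH
  Position 1: "c" => MATCH
  Position 2: "b" => no
  Position 3: "b" => no
  Position 4: "c" => MATCH
  Position 5: "c" => MATCH
  Position 6: "a" => no
  Position 7: "a" => no
  Position 8: "c" => MATCH
  Position 9: "a" => no
Total occurrences: 5

5


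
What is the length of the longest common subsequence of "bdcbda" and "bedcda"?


LCS of "bdcbda" and "bedcda"
DP table:
           b    e    d    c    d    a
      0    0    0    0    0    0    0
  b   0    1    1    1    1    1    1
  d   0    1    1    2    2    2    2
  c   0    1    1    2    3    3    3
  b   0    1    1    2    3    3    3
  d   0    1    1    2    3    4    4
  a   0    1    1    2    3    4    5
LCS length = dp[6][6] = 5

5


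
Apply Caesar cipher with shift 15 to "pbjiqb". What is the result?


Caesar cipher: shift "pbjiqb" by 15
  'p' (pos 15) + 15 = pos 4 = 'e'
  'b' (pos 1) + 15 = pos 16 = 'q'
  'j' (pos 9) + 15 = pos 24 = 'y'
  'i' (pos 8) + 15 = pos 23 = 'x'
  'q' (pos 16) + 15 = pos 5 = 'f'
  'b' (pos 1) + 15 = pos 16 = 'q'
Result: eqyxfq

eqyxfq


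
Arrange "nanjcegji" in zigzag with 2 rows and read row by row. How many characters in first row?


Zigzag "nanjcegji" into 2 rows:
Placing characters:
  'n' => row 0
  'a' => row 1
  'n' => row 0
  'j' => row 1
  'c' => row 0
  'e' => row 1
  'g' => row 0
  'j' => row 1
  'i' => row 0
Rows:
  Row 0: "nncgi"
  Row 1: "ajej"
First row length: 5

5


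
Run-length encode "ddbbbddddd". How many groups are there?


Input: ddbbbddddd
Scanning for consecutive runs:
  Group 1: 'd' x 2 (positions 0-1)
  Group 2: 'b' x 3 (positions 2-4)
  Group 3: 'd' x 5 (positions 5-9)
Total groups: 3

3


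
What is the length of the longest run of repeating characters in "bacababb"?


Input: "bacababb"
Scanning for longest run:
  Position 1 ('a'): new char, reset run to 1
  Position 2 ('c'): new char, reset run to 1
  Position 3 ('a'): new char, reset run to 1
  Position 4 ('b'): new char, reset run to 1
  Position 5 ('a'): new char, reset run to 1
  Position 6 ('b'): new char, reset run to 1
  Position 7 ('b'): continues run of 'b', length=2
Longest run: 'b' with length 2

2


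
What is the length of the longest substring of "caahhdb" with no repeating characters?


Input: "caahhdb"
Sliding window (track last position of each char):
  Position 0 ('c'): window [0,0] length 1 -- new best
  Position 1 ('a'): window [0,1] length 2 -- new best
  Position 2 ('a'): repeat (last at 1), move window start to 2
  Position 2 ('a'): window [2,2] length 1
  Position 3 ('h'): window [2,3] length 2
  Position 4 ('h'): repeat (last at 3), move window start to 4
  Position 4 ('h'): window [4,4] length 1
  Position 5 ('d'): window [4,5] length 2
  Position 6 ('b'): window [4,6] length 3 -- new best
Longest substring with no repeats: "hdb" with length 3

3


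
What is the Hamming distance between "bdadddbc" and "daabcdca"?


Comparing "bdadddbc" and "daabcdca" position by position:
  Position 0: 'b' vs 'd' => differ
  Position 1: 'd' vs 'a' => differ
  Position 2: 'a' vs 'a' => same
  Position 3: 'd' vs 'b' => differ
  Position 4: 'd' vs 'c' => differ
  Position 5: 'd' vs 'd' => same
  Position 6: 'b' vs 'c' => differ
  Position 7: 'c' vs 'a' => differ
Total differences (Hamming distance): 6

6


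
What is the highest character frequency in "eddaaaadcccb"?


Input: eddaaaadcccb
Character counts:
  'a': 4
  'b': 1
  'c': 3
  'd': 3
  'e': 1
Maximum frequency: 4

4


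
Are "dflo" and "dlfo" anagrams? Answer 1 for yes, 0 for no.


Strings: "dflo", "dlfo"
Sorted first:  dflo
Sorted second: dflo
Sorted forms match => anagrams

1


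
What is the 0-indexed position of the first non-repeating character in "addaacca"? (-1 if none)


Input: addaacca
Character frequencies:
  'a': 4
  'c': 2
  'd': 2
Scanning left to right for freq == 1:
  Position 0 ('a'): freq=4, skip
  Position 1 ('d'): freq=2, skip
  Position 2 ('d'): freq=2, skip
  Position 3 ('a'): freq=4, skip
  Position 4 ('a'): freq=4, skip
  Position 5 ('c'): freq=2, skip
  Position 6 ('c'): freq=2, skip
  Position 7 ('a'): freq=4, skip
  No unique character found => answer = -1

-1


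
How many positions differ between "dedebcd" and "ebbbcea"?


Comparing "dedebcd" and "ebbbcea" position by position:
  Position 0: 'd' vs 'e' => DIFFER
  Position 1: 'e' vs 'b' => DIFFER
  Position 2: 'd' vs 'b' => DIFFER
  Position 3: 'e' vs 'b' => DIFFER
  Position 4: 'b' vs 'c' => DIFFER
  Position 5: 'c' vs 'e' => DIFFER
  Position 6: 'd' vs 'a' => DIFFER
Positions that differ: 7

7


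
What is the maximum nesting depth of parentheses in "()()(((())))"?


Input: "()()(((())))"
Tracking depth:
  Position 0 '(': depth becomes 1
  Position 1 ')': depth becomes 0
  Position 2 '(': depth becomes 1
  Position 3 ')': depth becomes 0
  Position 4 '(': depth becomes 1
  Position 5 '(': depth becomes 2
  Position 6 '(': depth becomes 3
  Position 7 '(': depth becomes 4
  Position 8 ')': depth becomes 3
  Position 9 ')': depth becomes 2
  Position 10 ')': depth becomes 1
  Position 11 ')': depth becomes 0
Maximum depth reached: 4

4


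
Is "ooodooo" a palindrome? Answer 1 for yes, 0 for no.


Input: ooodooo
Reversed: ooodooo
  Compare pos 0 ('o') with pos 6 ('o'): match
  Compare pos 1 ('o') with pos 5 ('o'): match
  Compare pos 2 ('o') with pos 4 ('o'): match
Result: palindrome

1


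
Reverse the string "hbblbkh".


Input: hbblbkh
Reading characters right to left:
  Position 6: 'h'
  Position 5: 'k'
  Position 4: 'b'
  Position 3: 'l'
  Position 2: 'b'
  Position 1: 'b'
  Position 0: 'h'
Reversed: hkblbbh

hkblbbh


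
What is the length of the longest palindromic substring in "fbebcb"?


Input: "fbebcb"
Checking substrings for palindromes:
  [1:4] "beb" (len 3) => palindrome
  [3:6] "bcb" (len 3) => palindrome
Longest palindromic substring: "beb" with length 3

3


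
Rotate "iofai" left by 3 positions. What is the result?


Input: "iofai", rotate left by 3
First 3 characters: "iof"
Remaining characters: "ai"
Concatenate remaining + first: "ai" + "iof" = "aiiof"

aiiof


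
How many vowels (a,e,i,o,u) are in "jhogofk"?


Input: jhogofk
Checking each character:
  'j' at position 0: consonant
  'h' at position 1: consonant
  'o' at position 2: vowel (running total: 1)
  'g' at position 3: consonant
  'o' at position 4: vowel (running total: 2)
  'f' at position 5: consonant
  'k' at position 6: consonant
Total vowels: 2

2


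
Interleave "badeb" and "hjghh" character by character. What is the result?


Interleaving "badeb" and "hjghh":
  Position 0: 'b' from first, 'h' from second => "bh"
  Position 1: 'a' from first, 'j' from second => "aj"
  Position 2: 'd' from first, 'g' from second => "dg"
  Position 3: 'e' from first, 'h' from second => "eh"
  Position 4: 'b' from first, 'h' from second => "bh"
Result: bhajdgehbh

bhajdgehbh


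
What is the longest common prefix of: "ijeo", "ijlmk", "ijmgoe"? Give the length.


Words: ijeo, ijlmk, ijmgoe
  Position 0: all 'i' => match
  Position 1: all 'j' => match
  Position 2: ('e', 'l', 'm') => mismatch, stop
LCP = "ij" (length 2)

2


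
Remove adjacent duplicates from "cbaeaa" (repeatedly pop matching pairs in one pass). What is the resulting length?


Input: cbaeaa
Stack-based adjacent duplicate removal:
  Read 'c': push. Stack: c
  Read 'b': push. Stack: cb
  Read 'a': push. Stack: cba
  Read 'e': push. Stack: cbae
  Read 'a': push. Stack: cbaea
  Read 'a': matches stack top 'a' => pop. Stack: cbae
Final stack: "cbae" (length 4)

4


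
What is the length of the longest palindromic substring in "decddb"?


Input: "decddb"
Checking substrings for palindromes:
  [3:5] "dd" (len 2) => palindrome
Longest palindromic substring: "dd" with length 2

2


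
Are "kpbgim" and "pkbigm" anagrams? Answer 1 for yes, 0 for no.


Strings: "kpbgim", "pkbigm"
Sorted first:  bgikmp
Sorted second: bgikmp
Sorted forms match => anagrams

1


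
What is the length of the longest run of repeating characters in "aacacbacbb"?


Input: "aacacbacbb"
Scanning for longest run:
  Position 1 ('a'): continues run of 'a', length=2
  Position 2 ('c'): new char, reset run to 1
  Position 3 ('a'): new char, reset run to 1
  Position 4 ('c'): new char, reset run to 1
  Position 5 ('b'): new char, reset run to 1
  Position 6 ('a'): new char, reset run to 1
  Position 7 ('c'): new char, reset run to 1
  Position 8 ('b'): new char, reset run to 1
  Position 9 ('b'): continues run of 'b', length=2
Longest run: 'a' with length 2

2


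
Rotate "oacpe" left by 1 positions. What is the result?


Input: "oacpe", rotate left by 1
First 1 characters: "o"
Remaining characters: "acpe"
Concatenate remaining + first: "acpe" + "o" = "acpeo"

acpeo


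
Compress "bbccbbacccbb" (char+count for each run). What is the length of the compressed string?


Input: bbccbbacccbb
Runs:
  'b' x 2 => "b2"
  'c' x 2 => "c2"
  'b' x 2 => "b2"
  'a' x 1 => "a1"
  'c' x 3 => "c3"
  'b' x 2 => "b2"
Compressed: "b2c2b2a1c3b2"
Compressed length: 12

12


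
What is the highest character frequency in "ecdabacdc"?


Input: ecdabacdc
Character counts:
  'a': 2
  'b': 1
  'c': 3
  'd': 2
  'e': 1
Maximum frequency: 3

3


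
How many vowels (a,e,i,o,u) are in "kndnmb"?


Input: kndnmb
Checking each character:
  'k' at position 0: consonant
  'n' at position 1: consonant
  'd' at position 2: consonant
  'n' at position 3: consonant
  'm' at position 4: consonant
  'b' at position 5: consonant
Total vowels: 0

0


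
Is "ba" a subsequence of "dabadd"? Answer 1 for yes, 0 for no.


Check if "ba" is a subsequence of "dabadd"
Greedy scan:
  Position 0 ('d'): no match needed
  Position 1 ('a'): no match needed
  Position 2 ('b'): matches sub[0] = 'b'
  Position 3 ('a'): matches sub[1] = 'a'
  Position 4 ('d'): no match needed
  Position 5 ('d'): no match needed
All 2 characters matched => is a subsequence

1


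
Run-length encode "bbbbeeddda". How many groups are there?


Input: bbbbeeddda
Scanning for consecutive runs:
  Group 1: 'b' x 4 (positions 0-3)
  Group 2: 'e' x 2 (positions 4-5)
  Group 3: 'd' x 3 (positions 6-8)
  Group 4: 'a' x 1 (positions 9-9)
Total groups: 4

4


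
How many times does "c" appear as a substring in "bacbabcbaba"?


Searching for "c" in "bacbabcbaba"
Scanning each position:
  Position 0: "b" => no
  Position 1: "a" => no
  Position 2: "c" => MATCH
  Position 3: "b" => no
  Position 4: "a" => no
  Position 5: "b" => no
  Position 6: "c" => MATCH
  Position 7: "b" => no
  Position 8: "a" => no
  Position 9: "b" => no
  Position 10: "a" => no
Total occurrences: 2

2


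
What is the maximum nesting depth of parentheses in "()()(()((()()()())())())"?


Input: "()()(()((()()()())())())"
Tracking depth:
  Position 0 '(': depth becomes 1
  Position 1 ')': depth becomes 0
  Position 2 '(': depth becomes 1
  Position 3 ')': depth becomes 0
  Position 4 '(': depth becomes 1
  Position 5 '(': depth becomes 2
  Position 6 ')': depth becomes 1
  Position 7 '(': depth becomes 2
  Position 8 '(': depth becomes 3
  Position 9 '(': depth becomes 4
  Position 10 ')': depth becomes 3
  Position 11 '(': depth becomes 4
  Position 12 ')': depth becomes 3
  Position 13 '(': depth becomes 4
  Position 14 ')': depth becomes 3
  Position 15 '(': depth becomes 4
  Position 16 ')': depth becomes 3
  Position 17 ')': depth becomes 2
  Position 18 '(': depth becomes 3
  Position 19 ')': depth becomes 2
  Position 20 ')': depth becomes 1
  Position 21 '(': depth becomes 2
  Position 22 ')': depth becomes 1
  Position 23 ')': depth becomes 0
Maximum depth reached: 4

4


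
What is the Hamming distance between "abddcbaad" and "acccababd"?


Comparing "abddcbaad" and "acccababd" position by position:
  Position 0: 'a' vs 'a' => same
  Position 1: 'b' vs 'c' => differ
  Position 2: 'd' vs 'c' => differ
  Position 3: 'd' vs 'c' => differ
  Position 4: 'c' vs 'a' => differ
  Position 5: 'b' vs 'b' => same
  Position 6: 'a' vs 'a' => same
  Position 7: 'a' vs 'b' => differ
  Position 8: 'd' vs 'd' => same
Total differences (Hamming distance): 5

5


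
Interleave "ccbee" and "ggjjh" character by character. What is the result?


Interleaving "ccbee" and "ggjjh":
  Position 0: 'c' from first, 'g' from second => "cg"
  Position 1: 'c' from first, 'g' from second => "cg"
  Position 2: 'b' from first, 'j' from second => "bj"
  Position 3: 'e' from first, 'j' from second => "ej"
  Position 4: 'e' from first, 'h' from second => "eh"
Result: cgcgbjejeh

cgcgbjejeh


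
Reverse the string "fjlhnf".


Input: fjlhnf
Reading characters right to left:
  Position 5: 'f'
  Position 4: 'n'
  Position 3: 'h'
  Position 2: 'l'
  Position 1: 'j'
  Position 0: 'f'
Reversed: fnhljf

fnhljf


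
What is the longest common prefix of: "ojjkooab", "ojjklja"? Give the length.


Words: ojjkooab, ojjklja
  Position 0: all 'o' => match
  Position 1: all 'j' => match
  Position 2: all 'j' => match
  Position 3: all 'k' => match
  Position 4: ('o', 'l') => mismatch, stop
LCP = "ojjk" (length 4)

4


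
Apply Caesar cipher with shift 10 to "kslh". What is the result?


Caesar cipher: shift "kslh" by 10
  'k' (pos 10) + 10 = pos 20 = 'u'
  's' (pos 18) + 10 = pos 2 = 'c'
  'l' (pos 11) + 10 = pos 21 = 'v'
  'h' (pos 7) + 10 = pos 17 = 'r'
Result: ucvr

ucvr


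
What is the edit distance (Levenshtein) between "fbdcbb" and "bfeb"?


Computing edit distance: "fbdcbb" -> "bfeb"
DP table:
           b    f    e    b
      0    1    2    3    4
  f   1    1    1    2    3
  b   2    1    2    2    2
  d   3    2    2    3    3
  c   4    3    3    3    4
  b   5    4    4    4    3
  b   6    5    5    5    4
Edit distance = dp[6][4] = 4

4


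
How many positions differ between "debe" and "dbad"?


Comparing "debe" and "dbad" position by position:
  Position 0: 'd' vs 'd' => same
  Position 1: 'e' vs 'b' => DIFFER
  Position 2: 'b' vs 'a' => DIFFER
  Position 3: 'e' vs 'd' => DIFFER
Positions that differ: 3

3


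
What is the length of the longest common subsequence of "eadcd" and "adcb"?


LCS of "eadcd" and "adcb"
DP table:
           a    d    c    b
      0    0    0    0    0
  e   0    0    0    0    0
  a   0    1    1    1    1
  d   0    1    2    2    2
  c   0    1    2    3    3
  d   0    1    2    3    3
LCS length = dp[5][4] = 3

3


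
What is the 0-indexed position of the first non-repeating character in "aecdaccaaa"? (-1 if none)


Input: aecdaccaaa
Character frequencies:
  'a': 5
  'c': 3
  'd': 1
  'e': 1
Scanning left to right for freq == 1:
  Position 0 ('a'): freq=5, skip
  Position 1 ('e'): unique! => answer = 1

1


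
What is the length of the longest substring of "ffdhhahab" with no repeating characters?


Input: "ffdhhahab"
Sliding window (track last position of each char):
  Position 0 ('f'): window [0,0] length 1 -- new best
  Position 1 ('f'): repeat (last at 0), move window start to 1
  Position 1 ('f'): window [1,1] length 1
  Position 2 ('d'): window [1,2] length 2 -- new best
  Position 3 ('h'): window [1,3] length 3 -- new best
  Position 4 ('h'): repeat (last at 3), move window start to 4
  Position 4 ('h'): window [4,4] length 1
  Position 5 ('a'): window [4,5] length 2
  Position 6 ('h'): repeat (last at 4), move window start to 5
  Position 6 ('h'): window [5,6] length 2
  Position 7 ('a'): repeat (last at 5), move window start to 6
  Position 7 ('a'): window [6,7] length 2
  Position 8 ('b'): window [6,8] length 3
Longest substring with no repeats: "fdh" with length 3

3


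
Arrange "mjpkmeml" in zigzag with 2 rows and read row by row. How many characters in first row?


Zigzag "mjpkmeml" into 2 rows:
Placing characters:
  'm' => row 0
  'j' => row 1
  'p' => row 0
  'k' => row 1
  'm' => row 0
  'e' => row 1
  'm' => row 0
  'l' => row 1
Rows:
  Row 0: "mpmm"
  Row 1: "jkel"
First row length: 4

4


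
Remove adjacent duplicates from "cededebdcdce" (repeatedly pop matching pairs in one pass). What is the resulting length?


Input: cededebdcdce
Stack-based adjacent duplicate removal:
  Read 'c': push. Stack: c
  Read 'e': push. Stack: ce
  Read 'd': push. Stack: ced
  Read 'e': push. Stack: cede
  Read 'd': push. Stack: ceded
  Read 'e': push. Stack: cedede
  Read 'b': push. Stack: cededeb
  Read 'd': push. Stack: cededebd
  Read 'c': push. Stack: cededebdc
  Read 'd': push. Stack: cededebdcd
  Read 'c': push. Stack: cededebdcdc
  Read 'e': push. Stack: cededebdcdce
Final stack: "cededebdcdce" (length 12)

12


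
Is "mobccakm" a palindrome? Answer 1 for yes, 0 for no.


Input: mobccakm
Reversed: mkaccbom
  Compare pos 0 ('m') with pos 7 ('m'): match
  Compare pos 1 ('o') with pos 6 ('k'): MISMATCH
  Compare pos 2 ('b') with pos 5 ('a'): MISMATCH
  Compare pos 3 ('c') with pos 4 ('c'): match
Result: not a palindrome

0


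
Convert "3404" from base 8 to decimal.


Input: "3404" in base 8
Positional expansion:
  Digit '3' (value 3) x 8^3 = 1536
  Digit '4' (value 4) x 8^2 = 256
  Digit '0' (value 0) x 8^1 = 0
  Digit '4' (value 4) x 8^0 = 4
Sum = 1796

1796


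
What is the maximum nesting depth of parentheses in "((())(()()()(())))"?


Input: "((())(()()()(())))"
Tracking depth:
  Position 0 '(': depth becomes 1
  Position 1 '(': depth becomes 2
  Position 2 '(': depth becomes 3
  Position 3 ')': depth becomes 2
  Position 4 ')': depth becomes 1
  Position 5 '(': depth becomes 2
  Position 6 '(': depth becomes 3
  Position 7 ')': depth becomes 2
  Position 8 '(': depth becomes 3
  Position 9 ')': depth becomes 2
  Position 10 '(': depth becomes 3
  Position 11 ')': depth becomes 2
  Position 12 '(': depth becomes 3
  Position 13 '(': depth becomes 4
  Position 14 ')': depth becomes 3
  Position 15 ')': depth becomes 2
  Position 16 ')': depth becomes 1
  Position 17 ')': depth becomes 0
Maximum depth reached: 4

4


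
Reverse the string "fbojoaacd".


Input: fbojoaacd
Reading characters right to left:
  Position 8: 'd'
  Position 7: 'c'
  Position 6: 'a'
  Position 5: 'a'
  Position 4: 'o'
  Position 3: 'j'
  Position 2: 'o'
  Position 1: 'b'
  Position 0: 'f'
Reversed: dcaaojobf

dcaaojobf
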